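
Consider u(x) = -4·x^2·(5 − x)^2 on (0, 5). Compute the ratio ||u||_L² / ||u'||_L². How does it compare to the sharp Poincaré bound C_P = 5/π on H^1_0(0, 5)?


||u||_L² / ||u'||_L² = 5*sqrt(3)/6 < C_P = 5/π.

u(x) = -4·x^2·(5 − x)^2, so u'(x) = 8*x*(x*(5 - x) - (x - 5)^2).
u(x) = -4·x^2·(5 − x)^2 vanishes at x = 0 and x = 5, so u ∈ H^1_0(0, 5). Differentiate via the product rule and integrate the resulting polynomials term by term.
  ∫_0^5 u² dx = ∫_0^5 (16*x^8 - 320*x^7 + 2400*x^6 - 8000*x^5 + 10000*x^4) dx. Term by term:
    ∫_0^5 16*x^8 dx = 31250000/9;  ∫_0^5 -320*x^7 dx = -15625000;  ∫_0^5 2400*x^6 dx = 187500000/7;
    ∫_0^5 -8000*x^5 dx = -62500000/3;  ∫_0^5 10000*x^4 dx = 6250000.
  Sum: 31250000/9 − 15625000 + 187500000/7 − 62500000/3 + 6250000 = 3125000/63.
  ∫_0^5 (u')² dx = ∫_0^5 (256*x^6 - 3840*x^5 + 20800*x^4 - 48000*x^3 + 40000*x^2) dx. Term by term:
    ∫_0^5 256*x^6 dx = 20000000/7;  ∫_0^5 -3840*x^5 dx = -10000000;  ∫_0^5 20800*x^4 dx = 13000000;
    ∫_0^5 -48000*x^3 dx = -7500000;  ∫_0^5 40000*x^2 dx = 5000000/3.
  Sum: 20000000/7 − 10000000 + 13000000 − 7500000 + 5000000/3 = 500000/21.
∫_0^5 u² dx = 3125000/63, so ||u||_L² = 1250*sqrt(14)/21.
∫_0^5 (u')² dx = 500000/21, so ||u'||_L² = 500*sqrt(42)/21.
Ratio ||u||_L² / ||u'||_L² = 5*sqrt(3)/6.
Sharp Poincaré constant on H^1_0(0, 5) is C_P = L/π = 5/π, achieved by sin(π/5·x).
A polynomial bump cannot attain the sharp Poincaré constant (only the first sine eigenfunction does), so the ratio is strictly less than C_P, consistent with ||u||_L² ≤ C_P ||u'||_L².


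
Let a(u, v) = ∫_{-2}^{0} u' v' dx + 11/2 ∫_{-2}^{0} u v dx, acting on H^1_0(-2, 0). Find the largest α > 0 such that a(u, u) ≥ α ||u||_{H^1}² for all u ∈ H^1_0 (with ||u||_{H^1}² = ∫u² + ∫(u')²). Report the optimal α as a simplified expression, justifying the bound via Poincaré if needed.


α = 1

Coercivity of a(·,·) on H^1_0(-2, 0) means a(u, u) ≥ α ||u||_{H^1}² for every u ∈ H^1_0.
The interval has length L = 2, and Poincaré/coercivity depend only on L. Here a(u, u) = ∫(u')² + (11/2)·∫u².
Here c = 11/2 ≥ 1, so a(u,u) = ∫(u')² + c∫u² ≥ ∫(u')² + ∫u² = ||u||_{H^1}², i.e. α = 1 works. No larger α is possible: a(u,u) ≥ α||u||_{H^1}² means (1−α)∫(u')² ≥ (α−c)∫u², and for the modes u_n = sin(nπ(x−x₀)/L) (x₀ the left endpoint) one has ∫u_n²/∫(u_n')² = (L/(nπ))² → 0, so a(u_n,u_n)/||u_n||_{H^1}² → 1. Hence the optimal constant is α = 1.
Therefore α = 1.


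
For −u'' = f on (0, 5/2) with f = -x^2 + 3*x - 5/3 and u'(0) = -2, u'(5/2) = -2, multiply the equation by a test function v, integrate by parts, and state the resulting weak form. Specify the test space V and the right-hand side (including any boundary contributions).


V = H^1(0, 5/2) (v unrestricted at boundary; u is determined up to an additive constant); weak form: ∫_0^5/2 u'v' dx = ∫_0^5/2 (-x^2 + 3*x - 5/3) v dx − 2·v(5/2) + 2·v(0) for all v ∈ V.

Multiply both sides by a test function v and integrate from 0 to 5/2:
  ∫_0^5/2 −u''(x) v(x) dx = ∫_0^5/2 f(x) v(x) dx.
Integrate the LHS by parts once:
  ∫_0^5/2 −u'' v dx = −[u'(x) v(x)]_0^5/2 + ∫_0^5/2 u'(x) v'(x) dx.
Thus ∫_0^5/2 u'(x) v'(x) dx = ∫_0^5/2 f(x) v(x) dx + [u'(x) v(x)]_0^5/2.
Choose V so that boundary terms are either known or forced to vanish.
u has inhomogeneous Neumann u'(0) = -2, u'(5/2) = -2. [u' v]_0^5/2 = (-2)·v(5/2) − (-2)·v(0) = − 2·v(5/2) + 2·v(0). Take V = H^1(0, 5/2); boundary term becomes part of RHS.
Weak formulation: find u (satisfying any essential BC) such that ∫_0^5/2 u'(x) v'(x) dx = ∫_0^5/2 f v dx − 2·v(5/2) + 2·v(0) for all v ∈ V (Neumann data are natural BCs: they enter the RHS as boundary terms).
Substituting f(x) = -x^2 + 3*x - 5/3, the right-hand side is ∫_0^5/2 (-x^2 + 3*x - 5/3) v dx − 2·v(5/2) + 2·v(0).
Compatibility check (pure Neumann): taking v ≡ 1 ∈ V gives 0 = ∫_0^5/2 f dx + (-2) − (-2), i.e. ∫_0^5/2 f dx must equal u'(0) − u'(5/2) = 0. Indeed ∫_0^5/2 (-x^2 + 3*x - 5/3) dx = 0, so the data are compatible. The solution is then unique only up to an additive constant (fix it e.g. by requiring ∫_0^5/2 u dx = 0).


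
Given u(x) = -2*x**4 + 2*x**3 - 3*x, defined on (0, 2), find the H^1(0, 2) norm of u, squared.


||u||_{H^1}^2 = 192334/315

The H^1 norm (squared) on an interval (0, L) is
  ||u||_{H^1}^2 = ∫_0^L u(x)^2 dx + ∫_0^L u'(x)^2 dx.
Compute u'(x) = -8*x**3 + 6*x**2 - 3.
Then u(x)^2 = 4*x**8 - 8*x**7 + 4*x**6 + 12*x**5 - 12*x**4 + 9*x**2 and u'(x)^2 = 64*x**6 - 96*x**5 + 36*x**4 + 48*x**3 - 36*x**2 + 9.
Integrate each monomial from 0 to 2 using ∫_0^2 c·x^n dx = c·2^(n+1)/(n+1):
  ∫_0^2 u(x)^2 dx = ∫_0^2 (4*x^8 - 8*x^7 + 4*x^6 + 12*x^5 - 12*x^4 + 9*x^2) dx. Term by term:
    ∫_0^2 4*x^8 dx = 2048/9;  ∫_0^2 -8*x^7 dx = -256;  ∫_0^2 4*x^6 dx = 512/7;
    ∫_0^2 12*x^5 dx = 128;  ∫_0^2 -12*x^4 dx = -384/5;  ∫_0^2 9*x^2 dx = 24.
  Sum: 2048/9 − 256 + 512/7 + 128 − 384/5 + 24 = 37768/315.
  ∫_0^2 u'(x)^2 dx = ∫_0^2 (64*x^6 - 96*x^5 + 36*x^4 + 48*x^3 - 36*x^2 + 9) dx. Term by term:
    ∫_0^2 64*x^6 dx = 8192/7;  ∫_0^2 -96*x^5 dx = -1024;  ∫_0^2 36*x^4 dx = 1152/5;
    ∫_0^2 48*x^3 dx = 192;  ∫_0^2 -36*x^2 dx = -96;  ∫_0^2 9 dx = 18.
  Sum: 8192/7 − 1024 + 1152/5 + 192 − 96 + 18 = 17174/35.
Adding: ||u||_{H^1}^2 = 37768/315 + 17174/35 = 192334/315.


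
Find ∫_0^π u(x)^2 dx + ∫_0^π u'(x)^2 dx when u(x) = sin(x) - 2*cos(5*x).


||u||_{H^1(0,π)}^2 = 53*π

u'(x) = 10*sin(5*x) + cos(x).
Expand u² and (u')² and integrate term by term on (0, π), using: for integers n ≥ 1, ∫_0^π sin²(nx) dx = ∫_0^π cos²(nx) dx = π/2; for n ≠ n', ∫_0^π sin(nx)sin(n'x) dx = ∫_0^π cos(nx)cos(n'x) dx = 0; and by product-to-sum, ∫_0^π sin(nx)cos(n'x) dx = ½∫_0^π [sin((n+n')x) + sin((n−n')x)] dx, which is 0 when n+n' is even and 2n/(n²−n'²) when n+n' is odd (it need not vanish on (0, π)).
  u² squared terms: (-2)²·∫cos(5x)² dx = 4·π/2 = 2*π;  (1)²·∫sin(x)² dx = 1·π/2 = π/2.
  u² cross terms: 2·(-2)·(1)·∫cos(5x)·sin(x) dx = -4·(0) = 0.
  So ∫_0^π u² dx = 2*π + π/2 + 0 = 5*π/2.
  (u')² squared terms: (10)²·∫sin(5x)² dx = 100·π/2 = 50*π;  (1)²·∫cos(x)² dx = 1·π/2 = π/2.
  (u')² cross terms: 2·(10)·(1)·∫sin(5x)·cos(x) dx = 20·(0) = 0.
  So ∫_0^π (u')² dx = 50*π + π/2 + 0 = 101*π/2.
||u||_{H^1}^2 = (5*π/2) + (101*π/2) = 53*π.


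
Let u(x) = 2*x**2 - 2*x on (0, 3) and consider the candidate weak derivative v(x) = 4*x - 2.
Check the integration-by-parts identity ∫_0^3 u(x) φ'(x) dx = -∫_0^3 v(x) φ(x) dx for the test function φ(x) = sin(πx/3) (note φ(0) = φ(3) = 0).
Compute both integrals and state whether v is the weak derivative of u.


LHS = -24/π, RHS = -24/π. Yes, v = u' weakly.

u(x) = 2*x**2 - 2*x, classical derivative u'(x) = 4*x - 2.
φ(x) = sin(πx/3), so φ'(x) = π*cos(π*x/3)/3.
Note φ(0) = φ(3) = 0, so the boundary term u·φ vanishes.
LHS = ∫_0^3 u(x) φ'(x) dx = ∫_0^3 (2*π*x^2*cos(π*x/3)/3 - 2*π*x*cos(π*x/3)/3) dx. Term by term:
  ∫_0^3 -2*π*x*cos(π*x/3)/3 dx = 12/π;  ∫_0^3 2*π*x^2*cos(π*x/3)/3 dx = -36/π.
Sum: 12/π − 36/π = -24/π.
So LHS = -24/π.
∫_0^3 v(x) φ(x) dx = ∫_0^3 (4*x*sin(π*x/3) - 2*sin(π*x/3)) dx. Term by term:
  ∫_0^3 -2*sin(π*x/3) dx = -12/π;  ∫_0^3 4*x*sin(π*x/3) dx = 36/π.
Sum: -12/π + 36/π = 24/π.
So RHS = -∫_0^3 v(x) φ(x) dx = -24/π.
LHS = RHS, so the identity holds for this test φ.
Moreover u is smooth here and v(x) = u'(x) = 4*x - 2 pointwise, so the identity holds for every test function. Hence v is the weak derivative of u.


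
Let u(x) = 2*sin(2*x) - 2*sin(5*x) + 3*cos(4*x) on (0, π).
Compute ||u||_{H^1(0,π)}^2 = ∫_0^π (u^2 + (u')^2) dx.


||u||_{H^1(0,π)}^2 = -680/3 + 277*π/2

u'(x) = -12*sin(4*x) + 4*cos(2*x) - 10*cos(5*x).
Expand u² and (u')² and integrate term by term on (0, π), using: for integers n ≥ 1, ∫_0^π sin²(nx) dx = ∫_0^π cos²(nx) dx = π/2; for n ≠ n', ∫_0^π sin(nx)sin(n'x) dx = ∫_0^π cos(nx)cos(n'x) dx = 0; and by product-to-sum, ∫_0^π sin(nx)cos(n'x) dx = ½∫_0^π [sin((n+n')x) + sin((n−n')x)] dx, which is 0 when n+n' is even and 2n/(n²−n'²) when n+n' is odd (it need not vanish on (0, π)).
  u² squared terms: (-2)²·∫sin(5x)² dx = 4·π/2 = 2*π;  (2)²·∫sin(2x)² dx = 4·π/2 = 2*π;  (3)²·∫cos(4x)² dx = 9·π/2 = 9*π/2.
  u² cross terms: 2·(-2)·(2)·∫sin(5x)·sin(2x) dx = -8·(0) = 0;  2·(-2)·(3)·∫sin(5x)·cos(4x) dx = -12·(10/9) = -40/3;  2·(2)·(3)·∫sin(2x)·cos(4x) dx = 12·(0) = 0.
  So ∫_0^π u² dx = 2*π + 2*π + 9*π/2 + 0 − 40/3 + 0 = -40/3 + 17*π/2.
  (u')² squared terms: (-12)²·∫sin(4x)² dx = 144·π/2 = 72*π;  (-10)²·∫cos(5x)² dx = 100·π/2 = 50*π;  (4)²·∫cos(2x)² dx = 16·π/2 = 8*π.
  (u')² cross terms: 2·(-12)·(-10)·∫sin(4x)·cos(5x) dx = 240·(-8/9) = -640/3;  2·(-12)·(4)·∫sin(4x)·cos(2x) dx = -96·(0) = 0;  2·(-10)·(4)·∫cos(5x)·cos(2x) dx = -80·(0) = 0.
  So ∫_0^π (u')² dx = 72*π + 50*π + 8*π − 640/3 + 0 + 0 = -640/3 + 130*π.
||u||_{H^1}^2 = (-40/3 + 17*π/2) + (-640/3 + 130*π) = -680/3 + 277*π/2.


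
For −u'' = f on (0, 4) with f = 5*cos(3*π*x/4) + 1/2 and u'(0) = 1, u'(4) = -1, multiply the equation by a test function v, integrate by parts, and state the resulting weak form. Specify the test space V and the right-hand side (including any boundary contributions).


V = H^1(0, 4) (v unrestricted at boundary; u is determined up to an additive constant); weak form: ∫_0^4 u'v' dx = ∫_0^4 (5*cos(3*π*x/4) + 1/2) v dx − v(4) − v(0) for all v ∈ V.

Multiply both sides by a test function v and integrate from 0 to 4:
  ∫_0^4 −u''(x) v(x) dx = ∫_0^4 f(x) v(x) dx.
Integrate the LHS by parts once:
  ∫_0^4 −u'' v dx = −[u'(x) v(x)]_0^4 + ∫_0^4 u'(x) v'(x) dx.
Thus ∫_0^4 u'(x) v'(x) dx = ∫_0^4 f(x) v(x) dx + [u'(x) v(x)]_0^4.
Choose V so that boundary terms are either known or forced to vanish.
u has inhomogeneous Neumann u'(0) = 1, u'(4) = -1. [u' v]_0^4 = (-1)·v(4) − (1)·v(0) = − v(4) − v(0). Take V = H^1(0, 4); boundary term becomes part of RHS.
Weak formulation: find u (satisfying any essential BC) such that ∫_0^4 u'(x) v'(x) dx = ∫_0^4 f v dx − v(4) − v(0) for all v ∈ V (Neumann data are natural BCs: they enter the RHS as boundary terms).
Substituting f(x) = 5*cos(3*π*x/4) + 1/2, the right-hand side is ∫_0^4 (5*cos(3*π*x/4) + 1/2) v dx − v(4) − v(0).
Compatibility check (pure Neumann): taking v ≡ 1 ∈ V gives 0 = ∫_0^4 f dx + (-1) − (1), i.e. ∫_0^4 f dx must equal u'(0) − u'(4) = 2. Indeed ∫_0^4 (5*cos(3*π*x/4) + 1/2) dx = 2, so the data are compatible. The solution is then unique only up to an additive constant (fix it e.g. by requiring ∫_0^4 u dx = 0).


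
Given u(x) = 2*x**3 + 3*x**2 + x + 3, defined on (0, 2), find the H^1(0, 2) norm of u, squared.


||u||_{H^1}^2 = 116488/105

The H^1 norm (squared) on an interval (0, L) is
  ||u||_{H^1}^2 = ∫_0^L u(x)^2 dx + ∫_0^L u'(x)^2 dx.
Compute u'(x) = 6*x**2 + 6*x + 1.
Then u(x)^2 = 4*x**6 + 12*x**5 + 13*x**4 + 18*x**3 + 19*x**2 + 6*x + 9 and u'(x)^2 = 36*x**4 + 72*x**3 + 48*x**2 + 12*x + 1.
Integrate each monomial from 0 to 2 using ∫_0^2 c·x^n dx = c·2^(n+1)/(n+1):
  ∫_0^2 u(x)^2 dx = ∫_0^2 (4*x^6 + 12*x^5 + 13*x^4 + 18*x^3 + 19*x^2 + 6*x + 9) dx. Term by term:
    ∫_0^2 4*x^6 dx = 512/7;  ∫_0^2 12*x^5 dx = 128;  ∫_0^2 13*x^4 dx = 416/5;
    ∫_0^2 18*x^3 dx = 72;  ∫_0^2 19*x^2 dx = 152/3;  ∫_0^2 6*x dx = 12;
    ∫_0^2 9 dx = 18.
  Sum: 512/7 + 128 + 416/5 + 72 + 152/3 + 12 + 18 = 45886/105.
  ∫_0^2 u'(x)^2 dx = ∫_0^2 (36*x^4 + 72*x^3 + 48*x^2 + 12*x + 1) dx. Term by term:
    ∫_0^2 36*x^4 dx = 1152/5;  ∫_0^2 72*x^3 dx = 288;  ∫_0^2 48*x^2 dx = 128;
    ∫_0^2 12*x dx = 24;  ∫_0^2 1 dx = 2.
  Sum: 1152/5 + 288 + 128 + 24 + 2 = 3362/5.
Adding: ||u||_{H^1}^2 = 45886/105 + 3362/5 = 116488/105.


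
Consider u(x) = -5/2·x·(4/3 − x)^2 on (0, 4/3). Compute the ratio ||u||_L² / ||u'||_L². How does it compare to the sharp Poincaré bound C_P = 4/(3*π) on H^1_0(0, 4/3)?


||u||_L² / ||u'||_L² = 2*sqrt(14)/21 < C_P = 4/(3*π).

u(x) = -5/2·x·(4/3 − x)^2, so u'(x) = -15*x^2/2 + 40*x/3 - 40/9.
u(x) = -5/2·x·(4/3 − x)^2 vanishes at x = 0 and x = 4/3, so u ∈ H^1_0(0, 4/3). Differentiate via the product rule and integrate the resulting polynomials term by term.
  ∫_0^4/3 u² dx = ∫_0^4/3 (25*x^6/4 - 100*x^5/3 + 200*x^4/3 - 1600*x^3/27 + 1600*x^2/81) dx. Term by term:
    ∫_0^4/3 25*x^6/4 dx = 102400/15309;  ∫_0^4/3 -100*x^5/3 dx = -204800/6561;  ∫_0^4/3 200*x^4/3 dx = 40960/729;
    ∫_0^4/3 -1600*x^3/27 dx = -102400/2187;  ∫_0^4/3 1600*x^2/81 dx = 102400/6561.
  Sum: 102400/15309 − 204800/6561 + 40960/729 − 102400/2187 + 102400/6561 = 20480/45927.
  ∫_0^4/3 (u')² dx = ∫_0^4/3 (225*x^4/4 - 200*x^3 + 2200*x^2/9 - 3200*x/27 + 1600/81) dx. Term by term:
    ∫_0^4/3 225*x^4/4 dx = 1280/27;  ∫_0^4/3 -200*x^3 dx = -12800/81;  ∫_0^4/3 2200*x^2/9 dx = 140800/729;
    ∫_0^4/3 -3200*x/27 dx = -25600/243;  ∫_0^4/3 1600/81 dx = 6400/243.
  Sum: 1280/27 − 12800/81 + 140800/729 − 25600/243 + 6400/243 = 2560/729.
∫_0^4/3 u² dx = 20480/45927, so ||u||_L² = 64*sqrt(35)/567.
∫_0^4/3 (u')² dx = 2560/729, so ||u'||_L² = 16*sqrt(10)/27.
Ratio ||u||_L² / ||u'||_L² = 2*sqrt(14)/21.
Sharp Poincaré constant on H^1_0(0, 4/3) is C_P = L/π = 4/(3*π), achieved by sin(3*π/4·x).
A polynomial bump cannot attain the sharp Poincaré constant (only the first sine eigenfunction does), so the ratio is strictly less than C_P, consistent with ||u||_L² ≤ C_P ||u'||_L².


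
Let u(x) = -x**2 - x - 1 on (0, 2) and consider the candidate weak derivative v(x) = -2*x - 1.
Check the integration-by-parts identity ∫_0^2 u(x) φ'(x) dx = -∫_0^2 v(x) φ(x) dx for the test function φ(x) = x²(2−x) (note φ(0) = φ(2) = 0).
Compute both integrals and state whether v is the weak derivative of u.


LHS = 68/15, RHS = 68/15. Yes, v = u' weakly.

u(x) = -x**2 - x - 1, classical derivative u'(x) = -2*x - 1.
φ(x) = x²(2−x), so φ'(x) = x*(4 - 3*x).
Note φ(0) = φ(2) = 0, so the boundary term u·φ vanishes.
LHS = ∫_0^2 u(x) φ'(x) dx = ∫_0^2 (3*x^4 - x^3 - x^2 - 4*x) dx. Term by term:
  ∫_0^2 3*x^4 dx = 96/5;  ∫_0^2 -x^3 dx = -4;  ∫_0^2 -x^2 dx = -8/3;
  ∫_0^2 -4*x dx = -8.
Sum: 96/5 − 4 − 8/3 − 8 = 68/15.
So LHS = 68/15.
∫_0^2 v(x) φ(x) dx = ∫_0^2 (2*x^4 - 3*x^3 - 2*x^2) dx. Term by term:
  ∫_0^2 2*x^4 dx = 64/5;  ∫_0^2 -3*x^3 dx = -12;  ∫_0^2 -2*x^2 dx = -16/3.
Sum: 64/5 − 12 − 16/3 = -68/15.
So RHS = -∫_0^2 v(x) φ(x) dx = 68/15.
LHS = RHS, so the identity holds for this test φ.
Moreover u is smooth here and v(x) = u'(x) = -2*x - 1 pointwise, so the identity holds for every test function. Hence v is the weak derivative of u.


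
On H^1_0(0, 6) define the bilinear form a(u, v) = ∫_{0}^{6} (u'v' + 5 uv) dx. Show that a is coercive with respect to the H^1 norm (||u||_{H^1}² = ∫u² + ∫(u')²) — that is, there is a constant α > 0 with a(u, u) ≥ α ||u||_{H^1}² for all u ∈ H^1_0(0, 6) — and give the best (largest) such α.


α = 1

Coercivity of a(·,·) on H^1_0(0, 6) means a(u, u) ≥ α ||u||_{H^1}² for every u ∈ H^1_0.
The interval has length L = 6, and Poincaré/coercivity depend only on L. Here a(u, u) = ∫(u')² + (5)·∫u².
Here c = 5 ≥ 1, so a(u,u) = ∫(u')² + c∫u² ≥ ∫(u')² + ∫u² = ||u||_{H^1}², i.e. α = 1 works. No larger α is possible: a(u,u) ≥ α||u||_{H^1}² means (1−α)∫(u')² ≥ (α−c)∫u², and for the modes u_n = sin(nπ(x−x₀)/L) (x₀ the left endpoint) one has ∫u_n²/∫(u_n')² = (L/(nπ))² → 0, so a(u_n,u_n)/||u_n||_{H^1}² → 1. Hence the optimal constant is α = 1.
Therefore α = 1.


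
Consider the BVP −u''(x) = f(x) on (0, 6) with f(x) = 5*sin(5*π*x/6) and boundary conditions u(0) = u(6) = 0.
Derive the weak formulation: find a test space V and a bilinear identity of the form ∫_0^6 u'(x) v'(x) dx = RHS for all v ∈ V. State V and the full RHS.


V = H^1_0(0, 6) (so v(0) = v(6) = 0); weak form: ∫_0^6 u'v' dx = ∫_0^6 (5*sin(5*π*x/6)) v dx for all v ∈ V.

Multiply both sides by a test function v and integrate from 0 to 6:
  ∫_0^6 −u''(x) v(x) dx = ∫_0^6 f(x) v(x) dx.
Integrate the LHS by parts once:
  ∫_0^6 −u'' v dx = −[u'(x) v(x)]_0^6 + ∫_0^6 u'(x) v'(x) dx.
Thus ∫_0^6 u'(x) v'(x) dx = ∫_0^6 f(x) v(x) dx + [u'(x) v(x)]_0^6.
Choose V so that boundary terms are either known or forced to vanish.
u is Dirichlet: u(0) = u(6) = 0. Let V = H^1_0(0, 6); then v(0) = v(6) = 0, and [u' v]_0^6 = 0.
Weak formulation: find u (satisfying any essential BC) such that ∫_0^6 u'(x) v'(x) dx = ∫_0^6 f v dx for all v ∈ V.
Substituting f(x) = 5*sin(5*π*x/6), the right-hand side is ∫_0^6 (5*sin(5*π*x/6)) v dx.


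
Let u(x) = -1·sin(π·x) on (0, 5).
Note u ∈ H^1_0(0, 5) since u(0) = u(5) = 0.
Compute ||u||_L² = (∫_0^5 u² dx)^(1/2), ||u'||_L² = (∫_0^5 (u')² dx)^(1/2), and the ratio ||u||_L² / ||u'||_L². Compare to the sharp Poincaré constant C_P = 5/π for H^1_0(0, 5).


||u||_L² / ||u'||_L² = 1/π < C_P = 5/π.

u(x) = -1·sin(π·x), so u'(x) = -π*cos(π*x).
Writing u(x) = A·sin(kπx/L) with A = -1 and k = 5, use ∫_0^L sin²(kπx/L) dx = L/2 and ∫_0^L cos²(kπx/L) dx = L/2.
u² = 1·sin²(π·x) and (u')² = π^2·cos²(π·x), and each of sin², cos² integrates to L/2 = 5/2 over (0, 5).
∫_0^5 u² dx = 5/2, so ||u||_L² = sqrt(10)/2.
∫_0^5 (u')² dx = 5*π^2/2, so ||u'||_L² = sqrt(10)*π/2.
Ratio ||u||_L² / ||u'||_L² = 1/π.
Sharp Poincaré constant on H^1_0(0, 5) is C_P = L/π = 5/π, achieved by sin(π/5·x).
This is the k = 5 harmonic; the ratio L/(kπ) is strictly less than C_P = L/π, consistent with the sharp inequality ||u||_L² ≤ C_P ||u'||_L².


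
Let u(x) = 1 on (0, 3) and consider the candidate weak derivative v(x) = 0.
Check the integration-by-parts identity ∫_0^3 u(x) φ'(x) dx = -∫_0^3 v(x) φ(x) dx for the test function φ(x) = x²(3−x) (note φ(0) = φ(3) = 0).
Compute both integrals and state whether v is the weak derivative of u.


LHS = 0, RHS = 0. Yes, v = u' weakly.

u(x) = 1, classical derivative u'(x) = 0.
φ(x) = x²(3−x), so φ'(x) = 3*x*(2 - x).
Note φ(0) = φ(3) = 0, so the boundary term u·φ vanishes.
LHS = ∫_0^3 u(x) φ'(x) dx = ∫_0^3 (-3*x^2 + 6*x) dx. Term by term:
  ∫_0^3 -3*x^2 dx = -27;  ∫_0^3 6*x dx = 27.
Sum: -27 + 27 = 0.
So LHS = 0.
∫_0^3 v(x) φ(x) dx = ∫_0^3 (0) dx. Term by term:
  ∫_0^3 0 dx = 0.
So RHS = -∫_0^3 v(x) φ(x) dx = 0.
LHS = RHS, so the identity holds for this test φ.
Moreover u is smooth here and v(x) = u'(x) = 0 pointwise, so the identity holds for every test function. Hence v is the weak derivative of u.


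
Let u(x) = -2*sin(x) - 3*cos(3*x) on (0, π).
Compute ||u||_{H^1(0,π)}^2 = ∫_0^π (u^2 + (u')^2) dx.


||u||_{H^1(0,π)}^2 = 49*π

u'(x) = 9*sin(3*x) - 2*cos(x).
Expand u² and (u')² and integrate term by term on (0, π), using: for integers n ≥ 1, ∫_0^π sin²(nx) dx = ∫_0^π cos²(nx) dx = π/2; for n ≠ n', ∫_0^π sin(nx)sin(n'x) dx = ∫_0^π cos(nx)cos(n'x) dx = 0; and by product-to-sum, ∫_0^π sin(nx)cos(n'x) dx = ½∫_0^π [sin((n+n')x) + sin((n−n')x)] dx, which is 0 when n+n' is even and 2n/(n²−n'²) when n+n' is odd (it need not vanish on (0, π)).
  u² squared terms: (-3)²·∫cos(3x)² dx = 9·π/2 = 9*π/2;  (-2)²·∫sin(x)² dx = 4·π/2 = 2*π.
  u² cross terms: 2·(-3)·(-2)·∫cos(3x)·sin(x) dx = 12·(0) = 0.
  So ∫_0^π u² dx = 9*π/2 + 2*π + 0 = 13*π/2.
  (u')² squared terms: (-2)²·∫cos(x)² dx = 4·π/2 = 2*π;  (9)²·∫sin(3x)² dx = 81·π/2 = 81*π/2.
  (u')² cross terms: 2·(-2)·(9)·∫cos(x)·sin(3x) dx = -36·(0) = 0.
  So ∫_0^π (u')² dx = 2*π + 81*π/2 + 0 = 85*π/2.
||u||_{H^1}^2 = (13*π/2) + (85*π/2) = 49*π.


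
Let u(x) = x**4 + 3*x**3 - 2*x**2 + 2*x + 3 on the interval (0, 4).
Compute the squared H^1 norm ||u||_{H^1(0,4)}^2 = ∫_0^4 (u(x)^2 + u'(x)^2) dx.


||u||_{H^1}^2 = 8265476/45

The H^1 norm (squared) on an interval (0, L) is
  ||u||_{H^1}^2 = ∫_0^L u(x)^2 dx + ∫_0^L u'(x)^2 dx.
Compute u'(x) = 4*x**3 + 9*x**2 - 4*x + 2.
Then u(x)^2 = x**8 + 6*x**7 + 5*x**6 - 8*x**5 + 22*x**4 + 10*x**3 - 8*x**2 + 12*x + 9 and u'(x)^2 = 16*x**6 + 72*x**5 + 49*x**4 - 56*x**3 + 52*x**2 - 16*x + 4.
Integrate each monomial from 0 to 4 using ∫_0^4 c·x^n dx = c·4^(n+1)/(n+1):
  ∫_0^4 u(x)^2 dx = ∫_0^4 (x^8 + 6*x^7 + 5*x^6 - 8*x^5 + 22*x^4 + 10*x^3 - 8*x^2 + 12*x + 9) dx. Term by term:
    ∫_0^4 x^8 dx = 262144/9;  ∫_0^4 6*x^7 dx = 49152;  ∫_0^4 5*x^6 dx = 81920/7;
    ∫_0^4 -8*x^5 dx = -16384/3;  ∫_0^4 22*x^4 dx = 22528/5;  ∫_0^4 10*x^3 dx = 640;
    ∫_0^4 -8*x^2 dx = -512/3;  ∫_0^4 12*x dx = 96;  ∫_0^4 9 dx = 36.
  Sum: 262144/9 + 49152 + 81920/7 − 16384/3 + 22528/5 + 640 − 512/3 + 96 + 36 = 28232684/315.
  ∫_0^4 u'(x)^2 dx = ∫_0^4 (16*x^6 + 72*x^5 + 49*x^4 - 56*x^3 + 52*x^2 - 16*x + 4) dx. Term by term:
    ∫_0^4 16*x^6 dx = 262144/7;  ∫_0^4 72*x^5 dx = 49152;  ∫_0^4 49*x^4 dx = 50176/5;
    ∫_0^4 -56*x^3 dx = -3584;  ∫_0^4 52*x^2 dx = 3328/3;  ∫_0^4 -16*x dx = -128;
    ∫_0^4 4 dx = 16.
  Sum: 262144/7 + 49152 + 50176/5 − 3584 + 3328/3 − 128 + 16 = 9875216/105.
Adding: ||u||_{H^1}^2 = 28232684/315 + 9875216/105 = 8265476/45.


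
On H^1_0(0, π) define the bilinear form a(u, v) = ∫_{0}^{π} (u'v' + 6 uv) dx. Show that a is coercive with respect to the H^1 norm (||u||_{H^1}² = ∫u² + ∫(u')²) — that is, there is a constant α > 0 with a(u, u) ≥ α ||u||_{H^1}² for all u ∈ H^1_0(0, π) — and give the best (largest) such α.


α = 1

Coercivity of a(·,·) on H^1_0(0, π) means a(u, u) ≥ α ||u||_{H^1}² for every u ∈ H^1_0.
The interval has length L = π, and Poincaré/coercivity depend only on L. Here a(u, u) = ∫(u')² + (6)·∫u².
Here c = 6 ≥ 1, so a(u,u) = ∫(u')² + c∫u² ≥ ∫(u')² + ∫u² = ||u||_{H^1}², i.e. α = 1 works. No larger α is possible: a(u,u) ≥ α||u||_{H^1}² means (1−α)∫(u')² ≥ (α−c)∫u², and for the modes u_n = sin(nπ(x−x₀)/L) (x₀ the left endpoint) one has ∫u_n²/∫(u_n')² = (L/(nπ))² → 0, so a(u_n,u_n)/||u_n||_{H^1}² → 1. Hence the optimal constant is α = 1.
Therefore α = 1.


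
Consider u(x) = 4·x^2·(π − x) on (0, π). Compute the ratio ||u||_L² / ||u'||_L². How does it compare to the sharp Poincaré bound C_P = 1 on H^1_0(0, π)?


||u||_L² / ||u'||_L² = sqrt(14)*π/14 < C_P = 1.

u(x) = 4·x^2·(π − x), so u'(x) = 4*x*(-3*x + 2*π).
u(x) = 4·x^2·(π − x) vanishes at x = 0 and x = π, so u ∈ H^1_0(0, π). Differentiate via the product rule and integrate the resulting polynomials term by term.
  ∫_0^π u² dx = ∫_0^π (16*x^6 - 32*π*x^5 + 16*π^2*x^4) dx. Term by term:
    ∫_0^π 16*x^6 dx = 16*π^7/7;  ∫_0^π -32*π*x^5 dx = -16*π^7/3;  ∫_0^π 16*π^2*x^4 dx = 16*π^7/5.
  Sum: 16*π^7/7 − 16*π^7/3 + 16*π^7/5 = 16*π^7/105.
  ∫_0^π (u')² dx = ∫_0^π (144*x^4 - 192*π*x^3 + 64*π^2*x^2) dx. Term by term:
    ∫_0^π 144*x^4 dx = 144*π^5/5;  ∫_0^π -192*π*x^3 dx = -48*π^5;  ∫_0^π 64*π^2*x^2 dx = 64*π^5/3.
  Sum: 144*π^5/5 − 48*π^5 + 64*π^5/3 = 32*π^5/15.
∫_0^π u² dx = 16*π^7/105, so ||u||_L² = 4*sqrt(105)*π^(7/2)/105.
∫_0^π (u')² dx = 32*π^5/15, so ||u'||_L² = 4*sqrt(30)*π^(5/2)/15.
Ratio ||u||_L² / ||u'||_L² = sqrt(14)*π/14.
Sharp Poincaré constant on H^1_0(0, π) is C_P = L/π = 1, achieved by sin(x).
A polynomial bump cannot attain the sharp Poincaré constant (only the first sine eigenfunction does), so the ratio is strictly less than C_P, consistent with ||u||_L² ≤ C_P ||u'||_L².


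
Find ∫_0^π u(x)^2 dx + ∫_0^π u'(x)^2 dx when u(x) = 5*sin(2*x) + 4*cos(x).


||u||_{H^1(0,π)}^2 = 320/3 + 157*π/2

u'(x) = -4*sin(x) + 10*cos(2*x).
Expand u² and (u')² and integrate term by term on (0, π), using: for integers n ≥ 1, ∫_0^π sin²(nx) dx = ∫_0^π cos²(nx) dx = π/2; for n ≠ n', ∫_0^π sin(nx)sin(n'x) dx = ∫_0^π cos(nx)cos(n'x) dx = 0; and by product-to-sum, ∫_0^π sin(nx)cos(n'x) dx = ½∫_0^π [sin((n+n')x) + sin((n−n')x)] dx, which is 0 when n+n' is even and 2n/(n²−n'²) when n+n' is odd (it need not vanish on (0, π)).
  u² squared terms: (4)²·∫cos(x)² dx = 16·π/2 = 8*π;  (5)²·∫sin(2x)² dx = 25·π/2 = 25*π/2.
  u² cross terms: 2·(4)·(5)·∫cos(x)·sin(2x) dx = 40·(4/3) = 160/3.
  So ∫_0^π u² dx = 8*π + 25*π/2 + 160/3 = 160/3 + 41*π/2.
  (u')² squared terms: (-4)²·∫sin(x)² dx = 16·π/2 = 8*π;  (10)²·∫cos(2x)² dx = 100·π/2 = 50*π.
  (u')² cross terms: 2·(-4)·(10)·∫sin(x)·cos(2x) dx = -80·(-2/3) = 160/3.
  So ∫_0^π (u')² dx = 8*π + 50*π + 160/3 = 160/3 + 58*π.
||u||_{H^1}^2 = (160/3 + 41*π/2) + (160/3 + 58*π) = 320/3 + 157*π/2.


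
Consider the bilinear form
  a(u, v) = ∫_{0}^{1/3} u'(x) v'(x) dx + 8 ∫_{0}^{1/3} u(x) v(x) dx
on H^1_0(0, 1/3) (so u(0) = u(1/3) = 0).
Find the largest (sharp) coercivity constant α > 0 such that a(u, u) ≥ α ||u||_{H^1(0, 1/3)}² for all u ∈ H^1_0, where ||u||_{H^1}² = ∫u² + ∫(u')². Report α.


α = 1

Coercivity of a(·,·) on H^1_0(0, 1/3) means a(u, u) ≥ α ||u||_{H^1}² for every u ∈ H^1_0.
The interval has length L = 1/3, and Poincaré/coercivity depend only on L. Here a(u, u) = ∫(u')² + (8)·∫u².
Here c = 8 ≥ 1, so a(u,u) = ∫(u')² + c∫u² ≥ ∫(u')² + ∫u² = ||u||_{H^1}², i.e. α = 1 works. No larger α is possible: a(u,u) ≥ α||u||_{H^1}² means (1−α)∫(u')² ≥ (α−c)∫u², and for the modes u_n = sin(nπ(x−x₀)/L) (x₀ the left endpoint) one has ∫u_n²/∫(u_n')² = (L/(nπ))² → 0, so a(u_n,u_n)/||u_n||_{H^1}² → 1. Hence the optimal constant is α = 1.
Therefore α = 1.


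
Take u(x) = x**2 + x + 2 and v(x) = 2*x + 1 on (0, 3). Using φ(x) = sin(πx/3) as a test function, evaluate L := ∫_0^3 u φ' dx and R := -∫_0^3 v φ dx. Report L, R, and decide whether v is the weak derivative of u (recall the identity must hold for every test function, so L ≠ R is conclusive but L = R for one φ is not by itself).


LHS = -24/π, RHS = -24/π. Yes, v = u' weakly.

u(x) = x**2 + x + 2, classical derivative u'(x) = 2*x + 1.
φ(x) = sin(πx/3), so φ'(x) = π*cos(π*x/3)/3.
Note φ(0) = φ(3) = 0, so the boundary term u·φ vanishes.
LHS = ∫_0^3 u(x) φ'(x) dx = ∫_0^3 (π*x^2*cos(π*x/3)/3 + π*x*cos(π*x/3)/3 + 2*π*cos(π*x/3)/3) dx. Term by term:
  ∫_0^3 2*π*cos(π*x/3)/3 dx = 0;  ∫_0^3 π*x*cos(π*x/3)/3 dx = -6/π;  ∫_0^3 π*x^2*cos(π*x/3)/3 dx = -18/π.
Sum: 0 − 6/π − 18/π = -24/π.
So LHS = -24/π.
∫_0^3 v(x) φ(x) dx = ∫_0^3 (2*x*sin(π*x/3) + sin(π*x/3)) dx. Term by term:
  ∫_0^3 2*x*sin(π*x/3) dx = 18/π;  ∫_0^3 sin(π*x/3) dx = 6/π.
Sum: 18/π + 6/π = 24/π.
So RHS = -∫_0^3 v(x) φ(x) dx = -24/π.
LHS = RHS, so the identity holds for this test φ.
Moreover u is smooth here and v(x) = u'(x) = 2*x + 1 pointwise, so the identity holds for every test function. Hence v is the weak derivative of u.


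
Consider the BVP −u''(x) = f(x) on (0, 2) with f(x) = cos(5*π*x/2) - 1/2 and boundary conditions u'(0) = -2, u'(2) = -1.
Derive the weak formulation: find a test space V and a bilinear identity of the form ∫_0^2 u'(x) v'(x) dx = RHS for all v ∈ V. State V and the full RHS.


V = H^1(0, 2) (v unrestricted at boundary; u is determined up to an additive constant); weak form: ∫_0^2 u'v' dx = ∫_0^2 (cos(5*π*x/2) - 1/2) v dx − v(2) + 2·v(0) for all v ∈ V.

Multiply both sides by a test function v and integrate from 0 to 2:
  ∫_0^2 −u''(x) v(x) dx = ∫_0^2 f(x) v(x) dx.
Integrate the LHS by parts once:
  ∫_0^2 −u'' v dx = −[u'(x) v(x)]_0^2 + ∫_0^2 u'(x) v'(x) dx.
Thus ∫_0^2 u'(x) v'(x) dx = ∫_0^2 f(x) v(x) dx + [u'(x) v(x)]_0^2.
Choose V so that boundary terms are either known or forced to vanish.
u has inhomogeneous Neumann u'(0) = -2, u'(2) = -1. [u' v]_0^2 = (-1)·v(2) − (-2)·v(0) = − v(2) + 2·v(0). Take V = H^1(0, 2); boundary term becomes part of RHS.
Weak formulation: find u (satisfying any essential BC) such that ∫_0^2 u'(x) v'(x) dx = ∫_0^2 f v dx − v(2) + 2·v(0) for all v ∈ V (Neumann data are natural BCs: they enter the RHS as boundary terms).
Substituting f(x) = cos(5*π*x/2) - 1/2, the right-hand side is ∫_0^2 (cos(5*π*x/2) - 1/2) v dx − v(2) + 2·v(0).
Compatibility check (pure Neumann): taking v ≡ 1 ∈ V gives 0 = ∫_0^2 f dx + (-1) − (-2), i.e. ∫_0^2 f dx must equal u'(0) − u'(2) = -1. Indeed ∫_0^2 (cos(5*π*x/2) - 1/2) dx = -1, so the data are compatible. The solution is then unique only up to an additive constant (fix it e.g. by requiring ∫_0^2 u dx = 0).


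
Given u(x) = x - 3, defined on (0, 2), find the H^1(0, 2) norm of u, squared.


||u||_{H^1}^2 = 32/3

The H^1 norm (squared) on an interval (0, L) is
  ||u||_{H^1}^2 = ∫_0^L u(x)^2 dx + ∫_0^L u'(x)^2 dx.
Compute u'(x) = 1.
Then u(x)^2 = x**2 - 6*x + 9 and u'(x)^2 = 1.
Integrate each monomial from 0 to 2 using ∫_0^2 c·x^n dx = c·2^(n+1)/(n+1):
  ∫_0^2 u(x)^2 dx = ∫_0^2 (x^2 - 6*x + 9) dx. Term by term:
    ∫_0^2 x^2 dx = 8/3;  ∫_0^2 -6*x dx = -12;  ∫_0^2 9 dx = 18.
  Sum: 8/3 − 12 + 18 = 26/3.
  ∫_0^2 u'(x)^2 dx = ∫_0^2 (1) dx. Term by term:
    ∫_0^2 1 dx = 2.
Adding: ||u||_{H^1}^2 = 26/3 + 2 = 32/3.


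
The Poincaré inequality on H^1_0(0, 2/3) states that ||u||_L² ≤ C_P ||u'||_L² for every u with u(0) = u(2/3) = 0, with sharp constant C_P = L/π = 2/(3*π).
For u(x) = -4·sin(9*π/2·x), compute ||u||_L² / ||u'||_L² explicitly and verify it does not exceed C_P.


||u||_L² / ||u'||_L² = 2/(9*π) < C_P = 2/(3*π).

u(x) = -4·sin(9*π/2·x), so u'(x) = -18*π*cos(9*π*x/2).
Writing u(x) = A·sin(kπx/L) with A = -4 and k = 3, use ∫_0^L sin²(kπx/L) dx = L/2 and ∫_0^L cos²(kπx/L) dx = L/2.
u² = 16·sin²(9*π/2·x) and (u')² = 324*π^2·cos²(9*π/2·x), and each of sin², cos² integrates to L/2 = 1/3 over (0, 2/3).
∫_0^2/3 u² dx = 16/3, so ||u||_L² = 4*sqrt(3)/3.
∫_0^2/3 (u')² dx = 108*π^2, so ||u'||_L² = 6*sqrt(3)*π.
Ratio ||u||_L² / ||u'||_L² = 2/(9*π).
Sharp Poincaré constant on H^1_0(0, 2/3) is C_P = L/π = 2/(3*π), achieved by sin(3*π/2·x).
This is the k = 3 harmonic; the ratio L/(kπ) is strictly less than C_P = L/π, consistent with the sharp inequality ||u||_L² ≤ C_P ||u'||_L².


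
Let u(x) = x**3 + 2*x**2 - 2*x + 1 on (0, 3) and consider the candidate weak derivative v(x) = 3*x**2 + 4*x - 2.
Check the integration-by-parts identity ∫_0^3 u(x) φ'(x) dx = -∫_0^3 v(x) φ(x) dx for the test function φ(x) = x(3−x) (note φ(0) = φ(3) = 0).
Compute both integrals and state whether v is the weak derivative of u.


LHS = -1089/20, RHS = -1089/20. Yes, v = u' weakly.

u(x) = x**3 + 2*x**2 - 2*x + 1, classical derivative u'(x) = 3*x**2 + 4*x - 2.
φ(x) = x(3−x), so φ'(x) = 3 - 2*x.
Note φ(0) = φ(3) = 0, so the boundary term u·φ vanishes.
LHS = ∫_0^3 u(x) φ'(x) dx = ∫_0^3 (-2*x^4 - x^3 + 10*x^2 - 8*x + 3) dx. Term by term:
  ∫_0^3 -2*x^4 dx = -486/5;  ∫_0^3 -x^3 dx = -81/4;  ∫_0^3 10*x^2 dx = 90;
  ∫_0^3 -8*x dx = -36;  ∫_0^3 3 dx = 9.
Sum: -486/5 − 81/4 + 90 − 36 + 9 = -1089/20.
So LHS = -1089/20.
∫_0^3 v(x) φ(x) dx = ∫_0^3 (-3*x^4 + 5*x^3 + 14*x^2 - 6*x) dx. Term by term:
  ∫_0^3 -3*x^4 dx = -729/5;  ∫_0^3 5*x^3 dx = 405/4;  ∫_0^3 14*x^2 dx = 126;
  ∫_0^3 -6*x dx = -27.
Sum: -729/5 + 405/4 + 126 − 27 = 1089/20.
So RHS = -∫_0^3 v(x) φ(x) dx = -1089/20.
LHS = RHS, so the identity holds for this test φ.
Moreover u is smooth here and v(x) = u'(x) = 3*x**2 + 4*x - 2 pointwise, so the identity holds for every test function. Hence v is the weak derivative of u.


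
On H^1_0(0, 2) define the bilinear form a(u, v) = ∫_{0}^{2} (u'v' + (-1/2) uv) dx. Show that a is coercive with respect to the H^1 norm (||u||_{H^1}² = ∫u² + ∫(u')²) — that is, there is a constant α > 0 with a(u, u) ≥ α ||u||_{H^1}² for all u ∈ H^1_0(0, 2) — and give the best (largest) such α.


α = (-2 + π^2)/(4 + π^2)

Coercivity of a(·,·) on H^1_0(0, 2) means a(u, u) ≥ α ||u||_{H^1}² for every u ∈ H^1_0.
The interval has length L = 2, and Poincaré/coercivity depend only on L. Here a(u, u) = ∫(u')² + (-1/2)·∫u².
Here c = -1/2 < 0 with |c| < (π/L)² = π^2/4, so coercivity still holds. The condition a(u,u) ≥ α||u||_{H^1}² reads (1−α)∫(u')² ≥ (α−c)∫u². Any admissible α is ≤ 1 (rapidly oscillating u have ∫u²/∫(u')² → 0), and α = 1 would force 0 ≥ (1−c)∫u², impossible since c < 1; so 1−α > 0. By the sharp Poincaré inequality on H^1_0 of an interval of length L, ∫(u')² ≥ (π/L)²∫u² with equality for the first sine mode sin(π(x−x₀)/L) (x₀ the left endpoint), so the inequality holds for all u iff (1−α)(π/L)² ≥ α − c, i.e. α ≤ ((π/L)² + c)/((π/L)² + 1) = (1 + c(L/π)²)/(1 + (L/π)²). (Direct route, valid since c ≤ 0: Poincaré gives c∫u² ≥ c(L/π)²∫(u')², so a(u,u) ≥ (1 + c(L/π)²)∫(u')², while ||u||_{H^1}² ≤ (1 + (L/π)²)∫(u')²; dividing yields the same α.) With (π/L)² = π^2/4 and c = -1/2, the largest admissible constant is α = ((π/L)² + c)/((π/L)² + 1).
Simplifying, α = (-2 + π^2)/(4 + π^2).


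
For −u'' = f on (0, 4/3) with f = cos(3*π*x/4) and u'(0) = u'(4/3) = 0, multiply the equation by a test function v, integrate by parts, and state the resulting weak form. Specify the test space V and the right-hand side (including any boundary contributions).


V = H^1(0, 4/3) (no boundary constraint on v; u is determined up to an additive constant); weak form: ∫_0^4/3 u'v' dx = ∫_0^4/3 (cos(3*π*x/4)) v dx for all v ∈ V.

Multiply both sides by a test function v and integrate from 0 to 4/3:
  ∫_0^4/3 −u''(x) v(x) dx = ∫_0^4/3 f(x) v(x) dx.
Integrate the LHS by parts once:
  ∫_0^4/3 −u'' v dx = −[u'(x) v(x)]_0^4/3 + ∫_0^4/3 u'(x) v'(x) dx.
Thus ∫_0^4/3 u'(x) v'(x) dx = ∫_0^4/3 f(x) v(x) dx + [u'(x) v(x)]_0^4/3.
Choose V so that boundary terms are either known or forced to vanish.
u has homogeneous Neumann: u'(0) = u'(4/3) = 0. So [u' v]_0^4/3 = 0·v(4/3) − 0·v(0) = 0 for any v; take V = H^1(0, 4/3).
Weak formulation: find u (satisfying any essential BC) such that ∫_0^4/3 u'(x) v'(x) dx = ∫_0^4/3 f v dx for all v ∈ V (homogeneous Neumann, so boundary terms vanish).
Substituting f(x) = cos(3*π*x/4), the right-hand side is ∫_0^4/3 (cos(3*π*x/4)) v dx.
Compatibility check (pure Neumann): taking v ≡ 1 ∈ V gives 0 = ∫_0^4/3 f dx + (0) − (0), i.e. ∫_0^4/3 f dx must equal u'(0) − u'(4/3) = 0. Indeed ∫_0^4/3 (cos(3*π*x/4)) dx = 0, so the data are compatible. The solution is then unique only up to an additive constant (fix it e.g. by requiring ∫_0^4/3 u dx = 0).


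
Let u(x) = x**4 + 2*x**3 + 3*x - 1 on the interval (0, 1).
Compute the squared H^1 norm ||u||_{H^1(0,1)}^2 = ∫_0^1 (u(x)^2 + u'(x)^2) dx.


||u||_{H^1}^2 = 30661/630

The H^1 norm (squared) on an interval (0, L) is
  ||u||_{H^1}^2 = ∫_0^L u(x)^2 dx + ∫_0^L u'(x)^2 dx.
Compute u'(x) = 4*x**3 + 6*x**2 + 3.
Then u(x)^2 = x**8 + 4*x**7 + 4*x**6 + 6*x**5 + 10*x**4 - 4*x**3 + 9*x**2 - 6*x + 1 and u'(x)^2 = 16*x**6 + 48*x**5 + 36*x**4 + 24*x**3 + 36*x**2 + 9.
Integrate each monomial from 0 to 1 using ∫_0^1 c·x^n dx = c·1^(n+1)/(n+1):
  ∫_0^1 u(x)^2 dx = ∫_0^1 (x^8 + 4*x^7 + 4*x^6 + 6*x^5 + 10*x^4 - 4*x^3 + 9*x^2 - 6*x + 1) dx. Term by term:
    ∫_0^1 x^8 dx = 1/9;  ∫_0^1 4*x^7 dx = 1/2;  ∫_0^1 4*x^6 dx = 4/7;
    ∫_0^1 6*x^5 dx = 1;  ∫_0^1 10*x^4 dx = 2;  ∫_0^1 -4*x^3 dx = -1;
    ∫_0^1 9*x^2 dx = 3;  ∫_0^1 -6*x dx = -3;  ∫_0^1 1 dx = 1.
  Sum: 1/9 + 1/2 + 4/7 + 1 + 2 − 1 + 3 − 3 + 1 = 527/126.
  ∫_0^1 u'(x)^2 dx = ∫_0^1 (16*x^6 + 48*x^5 + 36*x^4 + 24*x^3 + 36*x^2 + 9) dx. Term by term:
    ∫_0^1 16*x^6 dx = 16/7;  ∫_0^1 48*x^5 dx = 8;  ∫_0^1 36*x^4 dx = 36/5;
    ∫_0^1 24*x^3 dx = 6;  ∫_0^1 36*x^2 dx = 12;  ∫_0^1 9 dx = 9.
  Sum: 16/7 + 8 + 36/5 + 6 + 12 + 9 = 1557/35.
Adding: ||u||_{H^1}^2 = 527/126 + 1557/35 = 30661/630.


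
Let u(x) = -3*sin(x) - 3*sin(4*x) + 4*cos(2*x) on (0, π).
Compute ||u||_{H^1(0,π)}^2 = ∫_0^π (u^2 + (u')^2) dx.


||u||_{H^1(0,π)}^2 = 80 + 251*π/2

u'(x) = -8*sin(2*x) - 3*cos(x) - 12*cos(4*x).
Expand u² and (u')² and integrate term by term on (0, π), using: for integers n ≥ 1, ∫_0^π sin²(nx) dx = ∫_0^π cos²(nx) dx = π/2; for n ≠ n', ∫_0^π sin(nx)sin(n'x) dx = ∫_0^π cos(nx)cos(n'x) dx = 0; and by product-to-sum, ∫_0^π sin(nx)cos(n'x) dx = ½∫_0^π [sin((n+n')x) + sin((n−n')x)] dx, which is 0 when n+n' is even and 2n/(n²−n'²) when n+n' is odd (it need not vanish on (0, π)).
  u² squared terms: (-3)²·∫sin(x)² dx = 9·π/2 = 9*π/2;  (-3)²·∫sin(4x)² dx = 9·π/2 = 9*π/2;  (4)²·∫cos(2x)² dx = 16·π/2 = 8*π.
  u² cross terms: 2·(-3)·(-3)·∫sin(x)·sin(4x) dx = 18·(0) = 0;  2·(-3)·(4)·∫sin(x)·cos(2x) dx = -24·(-2/3) = 16;  2·(-3)·(4)·∫sin(4x)·cos(2x) dx = -24·(0) = 0.
  So ∫_0^π u² dx = 9*π/2 + 9*π/2 + 8*π + 0 + 16 + 0 = 16 + 17*π.
  (u')² squared terms: (-12)²·∫cos(4x)² dx = 144·π/2 = 72*π;  (-8)²·∫sin(2x)² dx = 64·π/2 = 32*π;  (-3)²·∫cos(x)² dx = 9·π/2 = 9*π/2.
  (u')² cross terms: 2·(-12)·(-8)·∫cos(4x)·sin(2x) dx = 192·(0) = 0;  2·(-12)·(-3)·∫cos(4x)·cos(x) dx = 72·(0) = 0;  2·(-8)·(-3)·∫sin(2x)·cos(x) dx = 48·(4/3) = 64.
  So ∫_0^π (u')² dx = 72*π + 32*π + 9*π/2 + 0 + 0 + 64 = 64 + 217*π/2.
||u||_{H^1}^2 = (16 + 17*π) + (64 + 217*π/2) = 80 + 251*π/2.


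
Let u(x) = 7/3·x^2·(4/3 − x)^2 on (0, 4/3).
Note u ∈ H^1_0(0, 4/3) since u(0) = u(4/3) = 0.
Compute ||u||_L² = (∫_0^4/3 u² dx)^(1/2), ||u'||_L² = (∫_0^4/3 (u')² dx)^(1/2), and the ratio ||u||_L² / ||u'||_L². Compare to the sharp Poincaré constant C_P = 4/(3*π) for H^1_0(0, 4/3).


||u||_L² / ||u'||_L² = 2*sqrt(3)/9 < C_P = 4/(3*π).

u(x) = 7/3·x^2·(4/3 − x)^2, so u'(x) = 28*x*(3*x - 4)*(3*x - 2)/27.
u(x) = 7/3·x^2·(4/3 − x)^2 vanishes at x = 0 and x = 4/3, so u ∈ H^1_0(0, 4/3). Differentiate via the product rule and integrate the resulting polynomials term by term.
  ∫_0^4/3 u² dx = ∫_0^4/3 (49*x^8/9 - 784*x^7/27 + 1568*x^6/27 - 12544*x^5/243 + 12544*x^4/729) dx. Term by term:
    ∫_0^4/3 49*x^8/9 dx = 12845056/1594323;  ∫_0^4/3 -784*x^7/27 dx = -6422528/177147;  ∫_0^4/3 1568*x^6/27 dx = 3670016/59049;
    ∫_0^4/3 -12544*x^5/243 dx = -25690112/531441;  ∫_0^4/3 12544*x^4/729 dx = 12845056/885735.
  Sum: 12845056/1594323 − 6422528/177147 + 3670016/59049 − 25690112/531441 + 12845056/885735 = 917504/7971615.
  ∫_0^4/3 (u')² dx = ∫_0^4/3 (784*x^6/9 - 3136*x^5/9 + 40768*x^4/81 - 25088*x^3/81 + 50176*x^2/729) dx. Term by term:
    ∫_0^4/3 784*x^6/9 dx = 1835008/19683;  ∫_0^4/3 -3136*x^5/9 dx = -6422528/19683;  ∫_0^4/3 40768*x^4/81 dx = 41746432/98415;
    ∫_0^4/3 -25088*x^3/81 dx = -1605632/6561;  ∫_0^4/3 50176*x^2/729 dx = 3211264/59049.
  Sum: 1835008/19683 − 6422528/19683 + 41746432/98415 − 1605632/6561 + 3211264/59049 = 229376/295245.
∫_0^4/3 u² dx = 917504/7971615, so ||u||_L² = 256*sqrt(210)/10935.
∫_0^4/3 (u')² dx = 229376/295245, so ||u'||_L² = 128*sqrt(70)/1215.
Ratio ||u||_L² / ||u'||_L² = 2*sqrt(3)/9.
Sharp Poincaré constant on H^1_0(0, 4/3) is C_P = L/π = 4/(3*π), achieved by sin(3*π/4·x).
A polynomial bump cannot attain the sharp Poincaré constant (only the first sine eigenfunction does), so the ratio is strictly less than C_P, consistent with ||u||_L² ≤ C_P ||u'||_L².


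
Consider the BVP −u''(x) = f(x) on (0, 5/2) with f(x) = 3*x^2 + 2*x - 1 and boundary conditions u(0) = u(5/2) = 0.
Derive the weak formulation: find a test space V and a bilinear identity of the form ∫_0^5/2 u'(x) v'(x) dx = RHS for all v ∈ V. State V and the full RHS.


V = H^1_0(0, 5/2) (so v(0) = v(5/2) = 0); weak form: ∫_0^5/2 u'v' dx = ∫_0^5/2 (3*x^2 + 2*x - 1) v dx for all v ∈ V.

Multiply both sides by a test function v and integrate from 0 to 5/2:
  ∫_0^5/2 −u''(x) v(x) dx = ∫_0^5/2 f(x) v(x) dx.
Integrate the LHS by parts once:
  ∫_0^5/2 −u'' v dx = −[u'(x) v(x)]_0^5/2 + ∫_0^5/2 u'(x) v'(x) dx.
Thus ∫_0^5/2 u'(x) v'(x) dx = ∫_0^5/2 f(x) v(x) dx + [u'(x) v(x)]_0^5/2.
Choose V so that boundary terms are either known or forced to vanish.
u is Dirichlet: u(0) = u(5/2) = 0. Let V = H^1_0(0, 5/2); then v(0) = v(5/2) = 0, and [u' v]_0^5/2 = 0.
Weak formulation: find u (satisfying any essential BC) such that ∫_0^5/2 u'(x) v'(x) dx = ∫_0^5/2 f v dx for all v ∈ V.
Substituting f(x) = 3*x^2 + 2*x - 1, the right-hand side is ∫_0^5/2 (3*x^2 + 2*x - 1) v dx.
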